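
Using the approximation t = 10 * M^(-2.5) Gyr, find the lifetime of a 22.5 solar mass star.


t = 10 * M^(-2.5) = 10 * 22.5^(-2.5) = 0.0042

0.0042 Gyr


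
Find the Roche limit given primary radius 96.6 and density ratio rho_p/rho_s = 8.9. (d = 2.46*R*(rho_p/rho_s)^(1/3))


d_Roche = 2.46 * 96.6 * 8.9^(1/3) = 492.4652

492.4652


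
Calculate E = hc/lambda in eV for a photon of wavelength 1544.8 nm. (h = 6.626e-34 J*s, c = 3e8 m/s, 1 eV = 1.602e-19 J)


E = hc/lambda = 6.626e-34 * 3e8 / 1.545e-06 = 1.287e-19 J = 0.8032 eV

0.8032 eV


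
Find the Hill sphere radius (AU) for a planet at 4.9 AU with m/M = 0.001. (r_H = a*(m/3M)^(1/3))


r_H = a * (m/3M)^(1/3) = 4.9 * (0.001/3)^(1/3) = 0.3397

0.3397 AU


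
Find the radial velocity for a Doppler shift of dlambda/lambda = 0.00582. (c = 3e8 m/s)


v = (dlambda/lambda) * c = 0.00582 * 3e8 = 1.746e+06

1.746e+06 m/s


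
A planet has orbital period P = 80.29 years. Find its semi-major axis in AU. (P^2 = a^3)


a = P^(2/3) = 80.29^(2/3) = 18.6112

18.6112 AU


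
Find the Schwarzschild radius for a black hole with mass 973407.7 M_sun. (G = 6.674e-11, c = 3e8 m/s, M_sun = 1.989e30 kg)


M = 973407.7 * 1.989e30 kg = 1.936107915e+36 kg. rs = 2GM/c^2 = 2 * 6.674e-11 * 1.936107915e+36 / (3e8)^2 = 2.871e+09

2.871e+09 m


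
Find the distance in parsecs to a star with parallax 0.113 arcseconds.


d = 1/p = 1/0.113 = 8.8496

8.8496 pc


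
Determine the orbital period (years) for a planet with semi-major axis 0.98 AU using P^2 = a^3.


P = a^(3/2) = 0.98^1.5 = 0.9702

0.9702 years


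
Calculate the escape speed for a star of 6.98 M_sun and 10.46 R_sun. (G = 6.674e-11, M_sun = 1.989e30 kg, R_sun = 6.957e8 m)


M = 6.98 * 1.989e30 kg = 1.388322e+31 kg; R = 10.46 * 6.957e8 m = 7.277022e+09 m. v_esc = sqrt(2GM/R) = sqrt(2 * 6.674e-11 * 1.388322e+31 / 7.277022e+09) = 504633.8256

504633.8256 m/s


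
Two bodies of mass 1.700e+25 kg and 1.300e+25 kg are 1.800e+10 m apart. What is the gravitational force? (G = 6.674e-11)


F = G*m1*m2/r^2 = 6.674e-11 * 1.700e+25 * 1.300e+25 / (1.800e+10)^2 = 6.674e-11 * 2.210e+50 / 3.240e+20 = 4.552e+19

4.552e+19 N


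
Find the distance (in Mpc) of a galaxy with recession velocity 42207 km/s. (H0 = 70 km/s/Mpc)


d = v / H0 = 42207 / 70 = 602.9571

602.9571 Mpc


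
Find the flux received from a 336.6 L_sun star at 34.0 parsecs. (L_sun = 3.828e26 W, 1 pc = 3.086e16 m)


F = L / (4*pi*d^2) = 1.289e+29 / (4*pi*(1.049e+18)^2) = 9.314e-09

9.314e-09 W/m^2


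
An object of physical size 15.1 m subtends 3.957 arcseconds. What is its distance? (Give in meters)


D = size / theta_rad, theta_rad = 3.957 * pi/(180*3600) = 1.918e-05, D = 787111.0878

787111.0878 m


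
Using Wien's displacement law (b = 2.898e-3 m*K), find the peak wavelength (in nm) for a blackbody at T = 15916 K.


lam_max = b / T = 2.898e-3 / 15916 = 1.821e-07 m = 182.0809 nm

182.0809 nm


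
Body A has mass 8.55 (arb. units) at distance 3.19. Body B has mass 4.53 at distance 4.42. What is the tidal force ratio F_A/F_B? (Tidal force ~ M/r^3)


Ratio = (M1/r1^3) / (M2/r2^3) = (8.55/3.19^3) / (4.53/4.42^3) = 5.0207

5.0207


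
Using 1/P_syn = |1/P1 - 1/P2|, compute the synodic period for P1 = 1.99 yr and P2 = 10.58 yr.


1/P_syn = |1/P1 - 1/P2| = |1/1.99 - 1/10.58| => P_syn = 2.451

2.451 years


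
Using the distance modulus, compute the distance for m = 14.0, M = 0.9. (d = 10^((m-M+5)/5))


d = 10^((m - M + 5)/5) = 10^((14.0 - 0.9 + 5)/5) = 4168.6938

4168.6938 pc


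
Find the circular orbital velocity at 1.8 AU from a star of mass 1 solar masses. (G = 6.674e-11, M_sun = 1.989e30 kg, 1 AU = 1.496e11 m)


v = sqrt(GM/r) = sqrt(6.674e-11 * 1.989e+30 / 2.693e+11) = 22202.8356

22202.8356 m/s


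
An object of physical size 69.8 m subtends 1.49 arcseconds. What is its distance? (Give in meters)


D = size / theta_rad, theta_rad = 1.49 * pi/(180*3600) = 7.224e-06, D = 9.663e+06

9.663e+06 m


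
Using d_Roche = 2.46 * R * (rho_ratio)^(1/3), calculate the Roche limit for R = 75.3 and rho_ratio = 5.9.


d_Roche = 2.46 * 75.3 * 5.9^(1/3) = 334.7193

334.7193


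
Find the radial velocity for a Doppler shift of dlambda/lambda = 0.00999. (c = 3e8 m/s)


v = (dlambda/lambda) * c = 0.00999 * 3e8 = 2.997e+06

2.997e+06 m/s


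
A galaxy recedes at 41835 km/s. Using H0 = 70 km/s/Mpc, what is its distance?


d = v / H0 = 41835 / 70 = 597.6429

597.6429 Mpc


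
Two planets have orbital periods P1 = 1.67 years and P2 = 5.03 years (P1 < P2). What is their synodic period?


1/P_syn = |1/P1 - 1/P2| = |1/1.67 - 1/5.03| => P_syn = 2.5

2.5 years


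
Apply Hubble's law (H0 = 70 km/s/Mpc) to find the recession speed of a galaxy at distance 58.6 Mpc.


v = H0 * d = 70 * 58.6 = 4102.0

4102.0 km/s


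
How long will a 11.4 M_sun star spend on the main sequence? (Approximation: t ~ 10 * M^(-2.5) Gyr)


t = 10 * M^(-2.5) = 10 * 11.4^(-2.5) = 0.0228

0.0228 Gyr


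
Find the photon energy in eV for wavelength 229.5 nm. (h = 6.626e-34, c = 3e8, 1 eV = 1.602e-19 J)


E = hc/lambda = 6.626e-34 * 3e8 / 2.295e-07 = 8.661e-19 J = 5.4066 eV

5.4066 eV


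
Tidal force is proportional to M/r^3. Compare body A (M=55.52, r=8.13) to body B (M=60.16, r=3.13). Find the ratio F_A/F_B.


Ratio = (M1/r1^3) / (M2/r2^3) = (55.52/8.13^3) / (60.16/3.13^3) = 0.0527

0.0527


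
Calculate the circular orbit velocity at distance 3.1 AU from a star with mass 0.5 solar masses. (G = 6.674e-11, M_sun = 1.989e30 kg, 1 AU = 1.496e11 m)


v = sqrt(GM/r) = sqrt(6.674e-11 * 9.945e+29 / 4.638e+11) = 11963.241

11963.241 m/s


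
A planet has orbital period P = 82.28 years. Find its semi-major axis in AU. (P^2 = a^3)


a = P^(2/3) = 82.28^(2/3) = 18.9175

18.9175 AU


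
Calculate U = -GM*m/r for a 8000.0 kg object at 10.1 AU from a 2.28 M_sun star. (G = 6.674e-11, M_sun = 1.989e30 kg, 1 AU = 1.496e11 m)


M = 2.28 * 1.989e30 kg = 4.53492e+30 kg; r = 10.1 AU * 1.496e11 m/AU = 1.51096e+12 m. U = -GM*m/r = -(6.674e-11 * 4.53492e+30 * 8000.0) / 1.51096e+12 = -1.602e+12

-1.602e+12 J


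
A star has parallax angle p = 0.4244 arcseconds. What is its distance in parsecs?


d = 1/p = 1/0.4244 = 2.3563

2.3563 pc


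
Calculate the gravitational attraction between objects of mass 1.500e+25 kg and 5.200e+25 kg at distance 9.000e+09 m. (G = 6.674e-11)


F = G*m1*m2/r^2 = 6.674e-11 * 1.500e+25 * 5.200e+25 / (9.000e+09)^2 = 6.674e-11 * 7.800e+50 / 8.100e+19 = 6.427e+20

6.427e+20 N


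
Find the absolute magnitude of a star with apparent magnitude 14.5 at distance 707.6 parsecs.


M = m - 5*log10(d) + 5 = 14.5 - 5*log10(707.6) + 5 = 5.2511

5.2511


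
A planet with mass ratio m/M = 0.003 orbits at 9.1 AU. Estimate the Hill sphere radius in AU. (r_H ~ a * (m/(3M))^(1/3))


r_H = a * (m/3M)^(1/3) = 9.1 * (0.003/3)^(1/3) = 0.91

0.91 AU


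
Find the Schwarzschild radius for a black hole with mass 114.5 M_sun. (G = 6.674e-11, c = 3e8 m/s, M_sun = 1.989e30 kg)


M = 114.5 * 1.989e30 kg = 2.277405e+32 kg. rs = 2GM/c^2 = 2 * 6.674e-11 * 2.277405e+32 / (3e8)^2 = 337764.466

337764.466 m


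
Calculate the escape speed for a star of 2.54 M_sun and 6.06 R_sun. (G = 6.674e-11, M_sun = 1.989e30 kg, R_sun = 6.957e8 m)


M = 2.54 * 1.989e30 kg = 5.05206e+30 kg; R = 6.06 * 6.957e8 m = 4.215942e+09 m. v_esc = sqrt(2GM/R) = sqrt(2 * 6.674e-11 * 5.05206e+30 / 4.215942e+09) = 399940.1776

399940.1776 m/s


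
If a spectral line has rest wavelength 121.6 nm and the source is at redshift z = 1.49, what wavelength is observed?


lam_obs = lam_emit * (1 + z) = 121.6 * (1 + 1.49) = 302.784

302.784 nm


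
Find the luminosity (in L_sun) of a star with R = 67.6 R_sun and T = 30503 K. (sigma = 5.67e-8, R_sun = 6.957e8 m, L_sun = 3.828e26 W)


R = 67.6 * 6.957e8 m = 4.702932e+10 m. L = 4*pi*R^2*sigma*T^4 = 4*pi*(4.702932e+10)^2 * 5.67e-8 * 30503^4 = 1.364270664e+33 W. L/L_sun = 1.364270664e+33 / 3.828e26 = 3.564e+06

3.564e+06 L_sun


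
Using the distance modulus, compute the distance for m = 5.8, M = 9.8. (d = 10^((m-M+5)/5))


d = 10^((m - M + 5)/5) = 10^((5.8 - 9.8 + 5)/5) = 1.5849

1.5849 pc


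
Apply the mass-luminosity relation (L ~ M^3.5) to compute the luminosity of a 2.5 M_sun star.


L/L_sun = (M/M_sun)^3.5 = 2.5^3.5 = 24.7053

24.7053 L_sun


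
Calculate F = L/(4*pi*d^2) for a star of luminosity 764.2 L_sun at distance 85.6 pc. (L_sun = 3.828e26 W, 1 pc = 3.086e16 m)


F = L / (4*pi*d^2) = 2.925e+29 / (4*pi*(2.642e+18)^2) = 3.336e-09

3.336e-09 W/m^2


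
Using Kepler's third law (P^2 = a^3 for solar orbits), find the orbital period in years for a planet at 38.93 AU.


P = a^(3/2) = 38.93^1.5 = 242.8995

242.8995 years


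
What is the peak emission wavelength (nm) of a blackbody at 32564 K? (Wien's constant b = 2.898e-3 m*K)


lam_max = b / T = 2.898e-3 / 32564 = 8.899e-08 m = 88.994 nm

88.994 nm


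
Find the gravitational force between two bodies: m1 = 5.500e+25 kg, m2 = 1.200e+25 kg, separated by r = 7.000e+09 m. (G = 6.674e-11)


F = G*m1*m2/r^2 = 6.674e-11 * 5.500e+25 * 1.200e+25 / (7.000e+09)^2 = 6.674e-11 * 6.600e+50 / 4.900e+19 = 8.989e+20

8.989e+20 N


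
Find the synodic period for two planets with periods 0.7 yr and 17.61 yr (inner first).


1/P_syn = |1/P1 - 1/P2| = |1/0.7 - 1/17.61| => P_syn = 0.729

0.729 years


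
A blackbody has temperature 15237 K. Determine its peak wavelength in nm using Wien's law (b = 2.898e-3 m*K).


lam_max = b / T = 2.898e-3 / 15237 = 1.902e-07 m = 190.1949 nm

190.1949 nm


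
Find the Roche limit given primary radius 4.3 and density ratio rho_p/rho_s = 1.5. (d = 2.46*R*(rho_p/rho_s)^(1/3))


d_Roche = 2.46 * 4.3 * 1.5^(1/3) = 12.1088

12.1088


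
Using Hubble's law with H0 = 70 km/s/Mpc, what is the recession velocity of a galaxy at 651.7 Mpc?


v = H0 * d = 70 * 651.7 = 45619.0

45619.0 km/s


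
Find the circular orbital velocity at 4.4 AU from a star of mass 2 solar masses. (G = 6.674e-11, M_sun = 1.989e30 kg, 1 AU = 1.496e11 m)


v = sqrt(GM/r) = sqrt(6.674e-11 * 3.978e+30 / 6.582e+11) = 20083.2205

20083.2205 m/s


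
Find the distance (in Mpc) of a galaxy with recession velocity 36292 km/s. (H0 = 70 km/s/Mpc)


d = v / H0 = 36292 / 70 = 518.4571

518.4571 Mpc


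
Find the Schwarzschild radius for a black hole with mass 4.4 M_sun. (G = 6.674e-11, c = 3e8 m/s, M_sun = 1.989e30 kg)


M = 4.4 * 1.989e30 kg = 8.7516e+30 kg. rs = 2GM/c^2 = 2 * 6.674e-11 * 8.7516e+30 / (3e8)^2 = 12979.5952

12979.5952 m


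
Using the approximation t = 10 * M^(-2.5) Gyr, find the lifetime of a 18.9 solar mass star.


t = 10 * M^(-2.5) = 10 * 18.9^(-2.5) = 0.0064

0.0064 Gyr


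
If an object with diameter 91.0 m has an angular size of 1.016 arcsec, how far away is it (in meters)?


D = size / theta_rad, theta_rad = 1.016 * pi/(180*3600) = 4.926e-06, D = 1.847e+07

1.847e+07 m


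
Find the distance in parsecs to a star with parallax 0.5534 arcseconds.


d = 1/p = 1/0.5534 = 1.807

1.807 pc


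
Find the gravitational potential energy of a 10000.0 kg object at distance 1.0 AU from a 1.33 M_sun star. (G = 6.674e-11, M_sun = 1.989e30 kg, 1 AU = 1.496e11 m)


M = 1.33 * 1.989e30 kg = 2.64537e+30 kg; r = 1.0 AU * 1.496e11 m/AU = 1.496e+11 m. U = -GM*m/r = -(6.674e-11 * 2.64537e+30 * 10000.0) / 1.496e+11 = -1.180e+13

-1.180e+13 J


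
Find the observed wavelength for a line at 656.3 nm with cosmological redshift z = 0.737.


lam_obs = lam_emit * (1 + z) = 656.3 * (1 + 0.737) = 1139.9931

1139.9931 nm


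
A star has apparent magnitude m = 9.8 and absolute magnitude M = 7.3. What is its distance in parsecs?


d = 10^((m - M + 5)/5) = 10^((9.8 - 7.3 + 5)/5) = 31.6228

31.6228 pc


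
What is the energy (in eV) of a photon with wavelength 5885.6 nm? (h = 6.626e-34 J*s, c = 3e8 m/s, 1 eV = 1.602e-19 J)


E = hc/lambda = 6.626e-34 * 3e8 / 5.886e-06 = 3.377e-20 J = 0.2108 eV

0.2108 eV


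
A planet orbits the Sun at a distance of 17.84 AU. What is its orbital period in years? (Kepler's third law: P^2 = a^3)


P = a^(3/2) = 17.84^1.5 = 75.3516

75.3516 years


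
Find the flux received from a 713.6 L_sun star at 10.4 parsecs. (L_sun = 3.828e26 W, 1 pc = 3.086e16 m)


F = L / (4*pi*d^2) = 2.732e+29 / (4*pi*(3.209e+17)^2) = 2.110e-07

2.110e-07 W/m^2


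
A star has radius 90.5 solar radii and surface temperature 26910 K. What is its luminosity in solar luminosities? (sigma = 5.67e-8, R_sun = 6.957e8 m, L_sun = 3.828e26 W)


R = 90.5 * 6.957e8 m = 6.296085e+10 m. L = 4*pi*R^2*sigma*T^4 = 4*pi*(6.296085e+10)^2 * 5.67e-8 * 26910^4 = 1.481115337e+33 W. L/L_sun = 1.481115337e+33 / 3.828e26 = 3.869e+06

3.869e+06 L_sun


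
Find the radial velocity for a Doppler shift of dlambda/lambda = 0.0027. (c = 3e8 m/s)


v = (dlambda/lambda) * c = 0.0027 * 3e8 = 810000.0

810000.0 m/s


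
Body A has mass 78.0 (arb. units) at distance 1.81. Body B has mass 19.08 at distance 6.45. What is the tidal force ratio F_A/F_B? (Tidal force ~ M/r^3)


Ratio = (M1/r1^3) / (M2/r2^3) = (78.0/1.81^3) / (19.08/6.45^3) = 184.9949

184.9949


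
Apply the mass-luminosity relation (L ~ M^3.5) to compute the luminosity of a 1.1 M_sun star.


L/L_sun = (M/M_sun)^3.5 = 1.1^3.5 = 1.396

1.396 L_sun


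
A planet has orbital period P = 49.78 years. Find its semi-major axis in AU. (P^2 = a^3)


a = P^(2/3) = 49.78^(2/3) = 13.5322

13.5322 AU


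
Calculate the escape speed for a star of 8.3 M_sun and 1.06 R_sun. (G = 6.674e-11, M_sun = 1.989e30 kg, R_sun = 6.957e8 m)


M = 8.3 * 1.989e30 kg = 1.65087e+31 kg; R = 1.06 * 6.957e8 m = 7.37442e+08 m. v_esc = sqrt(2GM/R) = sqrt(2 * 6.674e-11 * 1.65087e+31 / 7.37442e+08) = 1.729e+06

1.729e+06 m/s


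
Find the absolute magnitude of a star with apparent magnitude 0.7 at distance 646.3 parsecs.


M = m - 5*log10(d) + 5 = 0.7 - 5*log10(646.3) + 5 = -8.3522

-8.3522


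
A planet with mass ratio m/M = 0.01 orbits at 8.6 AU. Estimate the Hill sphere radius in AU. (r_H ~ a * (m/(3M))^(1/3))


r_H = a * (m/3M)^(1/3) = 8.6 * (0.01/3)^(1/3) = 1.2847

1.2847 AU


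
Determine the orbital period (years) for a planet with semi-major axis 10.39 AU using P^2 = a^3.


P = a^(3/2) = 10.39^1.5 = 33.4906

33.4906 years


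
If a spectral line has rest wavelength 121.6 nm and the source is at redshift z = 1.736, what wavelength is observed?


lam_obs = lam_emit * (1 + z) = 121.6 * (1 + 1.736) = 332.6976

332.6976 nm


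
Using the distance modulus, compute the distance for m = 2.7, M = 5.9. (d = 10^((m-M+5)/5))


d = 10^((m - M + 5)/5) = 10^((2.7 - 5.9 + 5)/5) = 2.2909

2.2909 pc


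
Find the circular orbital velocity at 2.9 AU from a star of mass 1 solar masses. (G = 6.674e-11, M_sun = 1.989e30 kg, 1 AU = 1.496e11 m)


v = sqrt(GM/r) = sqrt(6.674e-11 * 1.989e+30 / 4.338e+11) = 17492.2509

17492.2509 m/s


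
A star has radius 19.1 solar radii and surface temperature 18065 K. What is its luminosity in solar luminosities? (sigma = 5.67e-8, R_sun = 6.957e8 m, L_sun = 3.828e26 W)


R = 19.1 * 6.957e8 m = 1.328787e+10 m. L = 4*pi*R^2*sigma*T^4 = 4*pi*(1.328787e+10)^2 * 5.67e-8 * 18065^4 = 1.339847986e+31 W. L/L_sun = 1.339847986e+31 / 3.828e26 = 35001.2535

35001.2535 L_sun


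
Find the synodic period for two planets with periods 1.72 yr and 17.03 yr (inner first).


1/P_syn = |1/P1 - 1/P2| = |1/1.72 - 1/17.03| => P_syn = 1.9132

1.9132 years


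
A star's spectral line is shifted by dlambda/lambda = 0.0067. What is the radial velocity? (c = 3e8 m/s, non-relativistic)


v = (dlambda/lambda) * c = 0.0067 * 3e8 = 2.010e+06

2.010e+06 m/s


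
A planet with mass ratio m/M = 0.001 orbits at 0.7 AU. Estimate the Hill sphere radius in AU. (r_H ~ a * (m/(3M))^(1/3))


r_H = a * (m/3M)^(1/3) = 0.7 * (0.001/3)^(1/3) = 0.0485

0.0485 AU


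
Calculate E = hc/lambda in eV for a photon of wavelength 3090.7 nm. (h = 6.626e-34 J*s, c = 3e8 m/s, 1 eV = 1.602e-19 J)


E = hc/lambda = 6.626e-34 * 3e8 / 3.091e-06 = 6.432e-20 J = 0.4015 eV

0.4015 eV


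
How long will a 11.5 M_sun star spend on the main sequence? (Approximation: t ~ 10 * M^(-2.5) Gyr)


t = 10 * M^(-2.5) = 10 * 11.5^(-2.5) = 0.0223

0.0223 Gyr


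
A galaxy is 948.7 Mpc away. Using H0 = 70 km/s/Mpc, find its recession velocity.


v = H0 * d = 70 * 948.7 = 66409.0

66409.0 km/s


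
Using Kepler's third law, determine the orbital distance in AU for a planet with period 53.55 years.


a = P^(2/3) = 53.55^(2/3) = 14.2071

14.2071 AU


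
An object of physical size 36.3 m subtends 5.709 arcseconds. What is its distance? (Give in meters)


D = size / theta_rad, theta_rad = 5.709 * pi/(180*3600) = 2.768e-05, D = 1.312e+06

1.312e+06 m


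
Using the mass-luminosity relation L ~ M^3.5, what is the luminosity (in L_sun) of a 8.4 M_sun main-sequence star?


L/L_sun = (M/M_sun)^3.5 = 8.4^3.5 = 1717.8194

1717.8194 L_sun


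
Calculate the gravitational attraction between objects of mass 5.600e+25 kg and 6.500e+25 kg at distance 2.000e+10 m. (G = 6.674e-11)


F = G*m1*m2/r^2 = 6.674e-11 * 5.600e+25 * 6.500e+25 / (2.000e+10)^2 = 6.674e-11 * 3.640e+51 / 4.000e+20 = 6.073e+20

6.073e+20 N


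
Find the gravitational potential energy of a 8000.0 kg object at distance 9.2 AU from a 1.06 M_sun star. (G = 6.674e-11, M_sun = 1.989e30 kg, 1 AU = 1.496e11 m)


M = 1.06 * 1.989e30 kg = 2.10834e+30 kg; r = 9.2 AU * 1.496e11 m/AU = 1.37632e+12 m. U = -GM*m/r = -(6.674e-11 * 2.10834e+30 * 8000.0) / 1.37632e+12 = -8.179e+11

-8.179e+11 J


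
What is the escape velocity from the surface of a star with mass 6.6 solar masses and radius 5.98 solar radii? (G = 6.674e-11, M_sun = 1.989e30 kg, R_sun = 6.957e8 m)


M = 6.6 * 1.989e30 kg = 1.31274e+31 kg; R = 5.98 * 6.957e8 m = 4.160286e+09 m. v_esc = sqrt(2GM/R) = sqrt(2 * 6.674e-11 * 1.31274e+31 / 4.160286e+09) = 648986.8016

648986.8016 m/s


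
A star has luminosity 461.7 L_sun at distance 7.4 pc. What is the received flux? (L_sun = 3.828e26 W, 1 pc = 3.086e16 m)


F = L / (4*pi*d^2) = 1.767e+29 / (4*pi*(2.284e+17)^2) = 2.697e-07

2.697e-07 W/m^2


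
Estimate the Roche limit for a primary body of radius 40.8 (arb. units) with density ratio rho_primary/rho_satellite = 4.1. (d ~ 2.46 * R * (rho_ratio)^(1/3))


d_Roche = 2.46 * 40.8 * 4.1^(1/3) = 160.6411

160.6411


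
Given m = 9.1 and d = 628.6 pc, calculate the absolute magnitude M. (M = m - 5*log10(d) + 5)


M = m - 5*log10(d) + 5 = 9.1 - 5*log10(628.6) + 5 = 0.1081

0.1081


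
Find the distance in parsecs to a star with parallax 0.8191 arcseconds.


d = 1/p = 1/0.8191 = 1.2209

1.2209 pc


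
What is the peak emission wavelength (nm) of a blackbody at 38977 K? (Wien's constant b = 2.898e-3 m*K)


lam_max = b / T = 2.898e-3 / 38977 = 7.435e-08 m = 74.3515 nm

74.3515 nm


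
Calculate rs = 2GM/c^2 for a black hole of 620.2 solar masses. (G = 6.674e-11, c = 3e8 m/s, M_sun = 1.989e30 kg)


M = 620.2 * 1.989e30 kg = 1.2335778e+33 kg. rs = 2GM/c^2 = 2 * 6.674e-11 * 1.2335778e+33 / (3e8)^2 = 1.830e+06

1.830e+06 m


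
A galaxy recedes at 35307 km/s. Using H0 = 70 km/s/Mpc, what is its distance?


d = v / H0 = 35307 / 70 = 504.3857

504.3857 Mpc


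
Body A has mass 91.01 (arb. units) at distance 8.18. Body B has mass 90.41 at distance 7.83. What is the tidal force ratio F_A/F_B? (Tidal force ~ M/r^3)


Ratio = (M1/r1^3) / (M2/r2^3) = (91.01/8.18^3) / (90.41/7.83^3) = 0.8829

0.8829


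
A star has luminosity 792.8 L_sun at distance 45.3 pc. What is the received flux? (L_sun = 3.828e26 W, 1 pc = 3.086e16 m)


F = L / (4*pi*d^2) = 3.035e+29 / (4*pi*(1.398e+18)^2) = 1.236e-08

1.236e-08 W/m^2


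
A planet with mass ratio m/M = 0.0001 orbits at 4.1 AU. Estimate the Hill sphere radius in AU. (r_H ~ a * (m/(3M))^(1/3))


r_H = a * (m/3M)^(1/3) = 4.1 * (0.0001/3)^(1/3) = 0.132

0.132 AU


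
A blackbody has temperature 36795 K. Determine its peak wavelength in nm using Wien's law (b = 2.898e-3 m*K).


lam_max = b / T = 2.898e-3 / 36795 = 7.876e-08 m = 78.7607 nm

78.7607 nm


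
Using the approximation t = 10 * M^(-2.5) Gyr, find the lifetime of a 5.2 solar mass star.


t = 10 * M^(-2.5) = 10 * 5.2^(-2.5) = 0.1622

0.1622 Gyr


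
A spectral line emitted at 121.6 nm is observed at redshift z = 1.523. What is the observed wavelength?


lam_obs = lam_emit * (1 + z) = 121.6 * (1 + 1.523) = 306.7968

306.7968 nm


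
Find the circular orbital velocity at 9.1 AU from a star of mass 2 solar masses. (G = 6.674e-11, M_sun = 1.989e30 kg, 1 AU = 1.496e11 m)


v = sqrt(GM/r) = sqrt(6.674e-11 * 3.978e+30 / 1.361e+12) = 13964.9375

13964.9375 m/s


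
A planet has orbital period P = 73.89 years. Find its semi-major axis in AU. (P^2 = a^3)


a = P^(2/3) = 73.89^(2/3) = 17.6086

17.6086 AU


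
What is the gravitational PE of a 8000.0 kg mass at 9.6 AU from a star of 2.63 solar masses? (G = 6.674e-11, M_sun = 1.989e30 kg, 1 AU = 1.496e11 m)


M = 2.63 * 1.989e30 kg = 5.23107e+30 kg; r = 9.6 AU * 1.496e11 m/AU = 1.43616e+12 m. U = -GM*m/r = -(6.674e-11 * 5.23107e+30 * 8000.0) / 1.43616e+12 = -1.945e+12

-1.945e+12 J


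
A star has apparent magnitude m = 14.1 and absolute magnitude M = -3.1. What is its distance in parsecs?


d = 10^((m - M + 5)/5) = 10^((14.1 - -3.1 + 5)/5) = 27542.287

27542.287 pc


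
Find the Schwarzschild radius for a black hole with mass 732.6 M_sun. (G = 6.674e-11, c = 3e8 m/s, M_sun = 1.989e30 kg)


M = 732.6 * 1.989e30 kg = 1.4571414e+33 kg. rs = 2GM/c^2 = 2 * 6.674e-11 * 1.4571414e+33 / (3e8)^2 = 2.161e+06

2.161e+06 m


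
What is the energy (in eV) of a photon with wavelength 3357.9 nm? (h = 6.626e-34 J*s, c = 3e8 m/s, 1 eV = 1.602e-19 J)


E = hc/lambda = 6.626e-34 * 3e8 / 3.358e-06 = 5.920e-20 J = 0.3695 eV

0.3695 eV


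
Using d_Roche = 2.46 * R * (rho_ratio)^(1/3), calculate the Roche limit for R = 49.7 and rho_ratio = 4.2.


d_Roche = 2.46 * 49.7 * 4.2^(1/3) = 197.261

197.261


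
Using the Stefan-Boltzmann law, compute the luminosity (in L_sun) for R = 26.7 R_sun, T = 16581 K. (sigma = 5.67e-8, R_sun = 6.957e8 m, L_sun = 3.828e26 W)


R = 26.7 * 6.957e8 m = 1.857519e+10 m. L = 4*pi*R^2*sigma*T^4 = 4*pi*(1.857519e+10)^2 * 5.67e-8 * 16581^4 = 1.858242247e+31 W. L/L_sun = 1.858242247e+31 / 3.828e26 = 48543.4234

48543.4234 L_sun


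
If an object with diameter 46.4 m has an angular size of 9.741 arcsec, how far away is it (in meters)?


D = size / theta_rad, theta_rad = 9.741 * pi/(180*3600) = 4.723e-05, D = 982515.8618

982515.8618 m


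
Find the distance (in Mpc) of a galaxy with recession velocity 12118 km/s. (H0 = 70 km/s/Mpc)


d = v / H0 = 12118 / 70 = 173.1143

173.1143 Mpc


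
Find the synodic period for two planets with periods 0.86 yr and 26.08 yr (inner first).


1/P_syn = |1/P1 - 1/P2| = |1/0.86 - 1/26.08| => P_syn = 0.8893

0.8893 years


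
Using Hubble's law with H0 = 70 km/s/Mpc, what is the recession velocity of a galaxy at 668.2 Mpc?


v = H0 * d = 70 * 668.2 = 46774.0

46774.0 km/s


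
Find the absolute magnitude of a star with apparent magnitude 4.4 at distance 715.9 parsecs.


M = m - 5*log10(d) + 5 = 4.4 - 5*log10(715.9) + 5 = -4.8743

-4.8743


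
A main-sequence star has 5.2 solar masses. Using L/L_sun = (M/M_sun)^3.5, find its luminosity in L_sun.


L/L_sun = (M/M_sun)^3.5 = 5.2^3.5 = 320.6356

320.6356 L_sun


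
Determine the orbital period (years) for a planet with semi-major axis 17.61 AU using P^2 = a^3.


P = a^(3/2) = 17.61^1.5 = 73.8991

73.8991 years


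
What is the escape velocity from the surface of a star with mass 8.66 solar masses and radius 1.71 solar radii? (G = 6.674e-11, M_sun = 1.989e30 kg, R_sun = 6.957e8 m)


M = 8.66 * 1.989e30 kg = 1.722474e+31 kg; R = 1.71 * 6.957e8 m = 1.189647e+09 m. v_esc = sqrt(2GM/R) = sqrt(2 * 6.674e-11 * 1.722474e+31 / 1.189647e+09) = 1.390e+06

1.390e+06 m/s


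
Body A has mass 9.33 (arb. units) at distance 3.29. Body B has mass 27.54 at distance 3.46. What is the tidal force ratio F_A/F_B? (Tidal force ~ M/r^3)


Ratio = (M1/r1^3) / (M2/r2^3) = (9.33/3.29^3) / (27.54/3.46^3) = 0.3941

0.3941


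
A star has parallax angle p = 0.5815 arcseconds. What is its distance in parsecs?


d = 1/p = 1/0.5815 = 1.7197

1.7197 pc


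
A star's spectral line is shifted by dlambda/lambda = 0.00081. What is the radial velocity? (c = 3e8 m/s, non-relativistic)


v = (dlambda/lambda) * c = 0.00081 * 3e8 = 243000.0

243000.0 m/s


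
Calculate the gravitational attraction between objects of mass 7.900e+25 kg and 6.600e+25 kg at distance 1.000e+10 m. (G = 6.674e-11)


F = G*m1*m2/r^2 = 6.674e-11 * 7.900e+25 * 6.600e+25 / (1.000e+10)^2 = 6.674e-11 * 5.214e+51 / 1.000e+20 = 3.480e+21

3.480e+21 N


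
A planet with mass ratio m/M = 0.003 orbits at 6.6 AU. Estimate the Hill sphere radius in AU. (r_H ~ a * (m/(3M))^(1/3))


r_H = a * (m/3M)^(1/3) = 6.6 * (0.003/3)^(1/3) = 0.66

0.66 AU


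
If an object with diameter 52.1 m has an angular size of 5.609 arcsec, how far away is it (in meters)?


D = size / theta_rad, theta_rad = 5.609 * pi/(180*3600) = 2.719e-05, D = 1.916e+06

1.916e+06 m


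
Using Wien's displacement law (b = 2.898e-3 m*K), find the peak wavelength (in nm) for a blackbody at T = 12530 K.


lam_max = b / T = 2.898e-3 / 12530 = 2.313e-07 m = 231.2849 nm

231.2849 nm


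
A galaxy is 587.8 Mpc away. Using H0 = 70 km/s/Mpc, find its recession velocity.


v = H0 * d = 70 * 587.8 = 41146.0

41146.0 km/s


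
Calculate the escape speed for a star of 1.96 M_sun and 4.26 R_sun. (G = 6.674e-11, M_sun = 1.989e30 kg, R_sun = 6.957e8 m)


M = 1.96 * 1.989e30 kg = 3.89844e+30 kg; R = 4.26 * 6.957e8 m = 2.963682e+09 m. v_esc = sqrt(2GM/R) = sqrt(2 * 6.674e-11 * 3.89844e+30 / 2.963682e+09) = 419022.8679

419022.8679 m/s


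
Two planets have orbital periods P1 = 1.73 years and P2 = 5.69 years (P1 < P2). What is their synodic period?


1/P_syn = |1/P1 - 1/P2| = |1/1.73 - 1/5.69| => P_syn = 2.4858

2.4858 years


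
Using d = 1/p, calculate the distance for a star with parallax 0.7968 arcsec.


d = 1/p = 1/0.7968 = 1.255

1.255 pc


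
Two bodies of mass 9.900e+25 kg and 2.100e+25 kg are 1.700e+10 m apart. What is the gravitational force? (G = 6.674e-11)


F = G*m1*m2/r^2 = 6.674e-11 * 9.900e+25 * 2.100e+25 / (1.700e+10)^2 = 6.674e-11 * 2.079e+51 / 2.890e+20 = 4.801e+20

4.801e+20 N


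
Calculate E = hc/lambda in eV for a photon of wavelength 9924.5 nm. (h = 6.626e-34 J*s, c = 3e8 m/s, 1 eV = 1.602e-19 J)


E = hc/lambda = 6.626e-34 * 3e8 / 9.925e-06 = 2.003e-20 J = 0.125 eV

0.125 eV


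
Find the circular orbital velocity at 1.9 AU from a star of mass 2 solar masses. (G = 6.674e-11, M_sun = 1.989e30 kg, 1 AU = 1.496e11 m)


v = sqrt(GM/r) = sqrt(6.674e-11 * 3.978e+30 / 2.842e+11) = 30562.079

30562.079 m/s


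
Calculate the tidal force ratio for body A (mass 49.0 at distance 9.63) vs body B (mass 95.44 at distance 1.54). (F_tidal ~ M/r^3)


Ratio = (M1/r1^3) / (M2/r2^3) = (49.0/9.63^3) / (95.44/1.54^3) = 0.0021

0.0021


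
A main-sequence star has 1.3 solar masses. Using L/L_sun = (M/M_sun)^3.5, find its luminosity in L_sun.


L/L_sun = (M/M_sun)^3.5 = 1.3^3.5 = 2.505

2.505 L_sun


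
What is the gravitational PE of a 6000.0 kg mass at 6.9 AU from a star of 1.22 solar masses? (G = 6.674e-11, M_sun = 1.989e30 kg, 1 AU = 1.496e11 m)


M = 1.22 * 1.989e30 kg = 2.42658e+30 kg; r = 6.9 AU * 1.496e11 m/AU = 1.03224e+12 m. U = -GM*m/r = -(6.674e-11 * 2.42658e+30 * 6000.0) / 1.03224e+12 = -9.414e+11

-9.414e+11 J


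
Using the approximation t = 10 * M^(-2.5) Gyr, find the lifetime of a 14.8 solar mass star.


t = 10 * M^(-2.5) = 10 * 14.8^(-2.5) = 0.0119

0.0119 Gyr


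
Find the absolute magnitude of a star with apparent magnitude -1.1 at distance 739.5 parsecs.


M = m - 5*log10(d) + 5 = -1.1 - 5*log10(739.5) + 5 = -10.4447

-10.4447


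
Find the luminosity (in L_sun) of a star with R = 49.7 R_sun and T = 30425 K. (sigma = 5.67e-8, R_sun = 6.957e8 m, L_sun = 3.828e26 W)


R = 49.7 * 6.957e8 m = 3.457629e+10 m. L = 4*pi*R^2*sigma*T^4 = 4*pi*(3.457629e+10)^2 * 5.67e-8 * 30425^4 = 7.299146068e+32 W. L/L_sun = 7.299146068e+32 / 3.828e26 = 1.907e+06

1.907e+06 L_sun


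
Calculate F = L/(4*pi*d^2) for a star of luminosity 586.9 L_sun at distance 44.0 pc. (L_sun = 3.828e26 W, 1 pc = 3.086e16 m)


F = L / (4*pi*d^2) = 2.247e+29 / (4*pi*(1.358e+18)^2) = 9.697e-09

9.697e-09 W/m^2


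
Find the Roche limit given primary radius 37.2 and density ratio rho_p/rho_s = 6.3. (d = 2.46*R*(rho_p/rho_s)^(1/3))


d_Roche = 2.46 * 37.2 * 6.3^(1/3) = 169.0149

169.0149


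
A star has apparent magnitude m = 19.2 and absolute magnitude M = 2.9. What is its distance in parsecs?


d = 10^((m - M + 5)/5) = 10^((19.2 - 2.9 + 5)/5) = 18197.0086

18197.0086 pc


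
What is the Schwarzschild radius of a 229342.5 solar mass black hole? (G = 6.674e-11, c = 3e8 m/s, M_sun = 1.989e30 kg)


M = 229342.5 * 1.989e30 kg = 4.561622325e+35 kg. rs = 2GM/c^2 = 2 * 6.674e-11 * 4.561622325e+35 / (3e8)^2 = 6.765e+08

6.765e+08 m


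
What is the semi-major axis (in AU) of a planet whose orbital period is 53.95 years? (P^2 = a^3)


a = P^(2/3) = 53.95^(2/3) = 14.2778

14.2778 AU


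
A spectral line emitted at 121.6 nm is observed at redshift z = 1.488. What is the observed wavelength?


lam_obs = lam_emit * (1 + z) = 121.6 * (1 + 1.488) = 302.5408

302.5408 nm


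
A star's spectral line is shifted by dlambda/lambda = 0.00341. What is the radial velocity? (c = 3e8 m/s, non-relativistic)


v = (dlambda/lambda) * c = 0.00341 * 3e8 = 1.023e+06

1.023e+06 m/s


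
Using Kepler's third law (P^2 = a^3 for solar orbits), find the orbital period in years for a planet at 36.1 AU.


P = a^(3/2) = 36.1^1.5 = 216.9006

216.9006 years


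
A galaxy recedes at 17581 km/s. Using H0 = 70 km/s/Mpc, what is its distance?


d = v / H0 = 17581 / 70 = 251.1571

251.1571 Mpc


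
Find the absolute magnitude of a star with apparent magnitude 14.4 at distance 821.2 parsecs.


M = m - 5*log10(d) + 5 = 14.4 - 5*log10(821.2) + 5 = 4.8278

4.8278


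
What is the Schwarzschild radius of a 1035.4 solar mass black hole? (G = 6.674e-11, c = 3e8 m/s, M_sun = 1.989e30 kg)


M = 1035.4 * 1.989e30 kg = 2.0594106e+33 kg. rs = 2GM/c^2 = 2 * 6.674e-11 * 2.0594106e+33 / (3e8)^2 = 3.054e+06

3.054e+06 m


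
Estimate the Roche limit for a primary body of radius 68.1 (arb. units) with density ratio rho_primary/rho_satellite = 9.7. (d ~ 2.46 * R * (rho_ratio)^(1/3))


d_Roche = 2.46 * 68.1 * 9.7^(1/3) = 357.2779

357.2779


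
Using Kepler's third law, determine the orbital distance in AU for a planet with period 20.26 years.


a = P^(2/3) = 20.26^(2/3) = 7.4318

7.4318 AU


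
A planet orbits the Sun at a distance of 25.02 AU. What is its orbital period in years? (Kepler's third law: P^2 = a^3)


P = a^(3/2) = 25.02^1.5 = 125.15

125.15 years


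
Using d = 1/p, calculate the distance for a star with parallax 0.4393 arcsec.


d = 1/p = 1/0.4393 = 2.2763

2.2763 pc


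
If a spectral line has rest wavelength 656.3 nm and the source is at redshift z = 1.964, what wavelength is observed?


lam_obs = lam_emit * (1 + z) = 656.3 * (1 + 1.964) = 1945.2732

1945.2732 nm


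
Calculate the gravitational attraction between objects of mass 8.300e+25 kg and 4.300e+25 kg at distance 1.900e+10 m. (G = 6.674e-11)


F = G*m1*m2/r^2 = 6.674e-11 * 8.300e+25 * 4.300e+25 / (1.900e+10)^2 = 6.674e-11 * 3.569e+51 / 3.610e+20 = 6.598e+20

6.598e+20 N


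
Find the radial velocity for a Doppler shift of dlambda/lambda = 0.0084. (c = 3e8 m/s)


v = (dlambda/lambda) * c = 0.0084 * 3e8 = 2.520e+06

2.520e+06 m/s


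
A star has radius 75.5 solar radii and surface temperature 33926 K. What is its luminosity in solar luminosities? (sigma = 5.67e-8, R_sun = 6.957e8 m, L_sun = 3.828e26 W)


R = 75.5 * 6.957e8 m = 5.252535e+10 m. L = 4*pi*R^2*sigma*T^4 = 4*pi*(5.252535e+10)^2 * 5.67e-8 * 33926^4 = 2.604122823e+33 W. L/L_sun = 2.604122823e+33 / 3.828e26 = 6.803e+06

6.803e+06 L_sun


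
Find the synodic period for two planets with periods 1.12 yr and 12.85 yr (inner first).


1/P_syn = |1/P1 - 1/P2| = |1/1.12 - 1/12.85| => P_syn = 1.2269

1.2269 years


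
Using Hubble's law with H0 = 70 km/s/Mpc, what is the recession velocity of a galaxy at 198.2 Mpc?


v = H0 * d = 70 * 198.2 = 13874.0

13874.0 km/s


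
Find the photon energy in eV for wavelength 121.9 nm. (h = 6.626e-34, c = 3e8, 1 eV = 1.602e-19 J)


E = hc/lambda = 6.626e-34 * 3e8 / 1.219e-07 = 1.631e-18 J = 10.179 eV

10.179 eV


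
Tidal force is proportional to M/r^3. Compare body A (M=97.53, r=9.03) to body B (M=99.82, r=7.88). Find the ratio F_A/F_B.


Ratio = (M1/r1^3) / (M2/r2^3) = (97.53/9.03^3) / (99.82/7.88^3) = 0.6493

0.6493


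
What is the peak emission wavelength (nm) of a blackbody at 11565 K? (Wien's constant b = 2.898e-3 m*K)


lam_max = b / T = 2.898e-3 / 11565 = 2.506e-07 m = 250.5837 nm

250.5837 nm


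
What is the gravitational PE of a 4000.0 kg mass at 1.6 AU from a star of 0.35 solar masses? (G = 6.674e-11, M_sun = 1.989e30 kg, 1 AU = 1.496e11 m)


M = 0.35 * 1.989e30 kg = 6.9615e+29 kg; r = 1.6 AU * 1.496e11 m/AU = 2.3936e+11 m. U = -GM*m/r = -(6.674e-11 * 6.9615e+29 * 4000.0) / 2.3936e+11 = -7.764e+11

-7.764e+11 J


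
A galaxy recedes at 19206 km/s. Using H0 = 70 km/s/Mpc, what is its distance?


d = v / H0 = 19206 / 70 = 274.3714

274.3714 Mpc


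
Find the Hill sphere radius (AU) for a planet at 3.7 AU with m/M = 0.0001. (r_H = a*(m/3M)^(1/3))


r_H = a * (m/3M)^(1/3) = 3.7 * (0.0001/3)^(1/3) = 0.1191

0.1191 AU


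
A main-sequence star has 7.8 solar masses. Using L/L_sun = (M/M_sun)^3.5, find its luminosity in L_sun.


L/L_sun = (M/M_sun)^3.5 = 7.8^3.5 = 1325.3516

1325.3516 L_sun


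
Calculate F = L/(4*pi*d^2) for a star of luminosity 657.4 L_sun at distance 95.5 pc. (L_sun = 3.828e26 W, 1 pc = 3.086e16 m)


F = L / (4*pi*d^2) = 2.517e+29 / (4*pi*(2.947e+18)^2) = 2.306e-09

2.306e-09 W/m^2


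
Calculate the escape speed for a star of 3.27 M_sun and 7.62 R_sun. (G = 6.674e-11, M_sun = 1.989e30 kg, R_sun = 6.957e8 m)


M = 3.27 * 1.989e30 kg = 6.50403e+30 kg; R = 7.62 * 6.957e8 m = 5.301234e+09 m. v_esc = sqrt(2GM/R) = sqrt(2 * 6.674e-11 * 6.50403e+30 / 5.301234e+09) = 404679.197

404679.197 m/s


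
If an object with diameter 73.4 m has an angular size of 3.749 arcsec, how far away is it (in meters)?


D = size / theta_rad, theta_rad = 3.749 * pi/(180*3600) = 1.818e-05, D = 4.038e+06

4.038e+06 m


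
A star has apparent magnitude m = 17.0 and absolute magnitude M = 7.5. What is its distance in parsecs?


d = 10^((m - M + 5)/5) = 10^((17.0 - 7.5 + 5)/5) = 794.3282

794.3282 pc


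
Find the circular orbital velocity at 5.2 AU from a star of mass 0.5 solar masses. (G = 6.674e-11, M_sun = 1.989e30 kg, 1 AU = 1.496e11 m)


v = sqrt(GM/r) = sqrt(6.674e-11 * 9.945e+29 / 7.779e+11) = 9236.938

9236.938 m/s


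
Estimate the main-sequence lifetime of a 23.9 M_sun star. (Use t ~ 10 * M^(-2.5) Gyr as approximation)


t = 10 * M^(-2.5) = 10 * 23.9^(-2.5) = 0.0036

0.0036 Gyr


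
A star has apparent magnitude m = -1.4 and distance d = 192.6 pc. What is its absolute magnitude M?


M = m - 5*log10(d) + 5 = -1.4 - 5*log10(192.6) + 5 = -7.8233

-7.8233


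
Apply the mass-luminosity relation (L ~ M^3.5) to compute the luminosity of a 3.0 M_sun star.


L/L_sun = (M/M_sun)^3.5 = 3.0^3.5 = 46.7654

46.7654 L_sun


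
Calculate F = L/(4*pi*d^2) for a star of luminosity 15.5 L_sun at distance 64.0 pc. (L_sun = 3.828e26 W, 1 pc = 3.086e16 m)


F = L / (4*pi*d^2) = 5.933e+27 / (4*pi*(1.975e+18)^2) = 1.210e-10

1.210e-10 W/m^2


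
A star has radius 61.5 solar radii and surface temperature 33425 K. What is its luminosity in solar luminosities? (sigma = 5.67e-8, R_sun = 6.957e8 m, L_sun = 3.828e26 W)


R = 61.5 * 6.957e8 m = 4.278555e+10 m. L = 4*pi*R^2*sigma*T^4 = 4*pi*(4.278555e+10)^2 * 5.67e-8 * 33425^4 = 1.628069067e+33 W. L/L_sun = 1.628069067e+33 / 3.828e26 = 4.253e+06

4.253e+06 L_sun


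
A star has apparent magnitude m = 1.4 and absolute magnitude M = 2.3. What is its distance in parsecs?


d = 10^((m - M + 5)/5) = 10^((1.4 - 2.3 + 5)/5) = 6.6069

6.6069 pc


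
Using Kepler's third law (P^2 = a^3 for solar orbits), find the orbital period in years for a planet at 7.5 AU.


P = a^(3/2) = 7.5^1.5 = 20.5396

20.5396 years


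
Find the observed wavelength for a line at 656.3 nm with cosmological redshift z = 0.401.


lam_obs = lam_emit * (1 + z) = 656.3 * (1 + 0.401) = 919.4763

919.4763 nm


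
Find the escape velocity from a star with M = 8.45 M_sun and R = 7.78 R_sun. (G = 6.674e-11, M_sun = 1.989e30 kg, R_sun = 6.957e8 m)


M = 8.45 * 1.989e30 kg = 1.680705e+31 kg; R = 7.78 * 6.957e8 m = 5.412546e+09 m. v_esc = sqrt(2GM/R) = sqrt(2 * 6.674e-11 * 1.680705e+31 / 5.412546e+09) = 643803.0723

643803.0723 m/s


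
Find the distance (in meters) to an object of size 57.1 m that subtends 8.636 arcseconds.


D = size / theta_rad, theta_rad = 8.636 * pi/(180*3600) = 4.187e-05, D = 1.364e+06

1.364e+06 m


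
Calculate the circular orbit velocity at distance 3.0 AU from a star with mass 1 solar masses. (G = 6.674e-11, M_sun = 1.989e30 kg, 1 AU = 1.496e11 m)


v = sqrt(GM/r) = sqrt(6.674e-11 * 1.989e+30 / 4.488e+11) = 17198.2425

17198.2425 m/s


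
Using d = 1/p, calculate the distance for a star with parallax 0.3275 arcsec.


d = 1/p = 1/0.3275 = 3.0534

3.0534 pc


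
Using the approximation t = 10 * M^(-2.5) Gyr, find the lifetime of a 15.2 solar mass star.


t = 10 * M^(-2.5) = 10 * 15.2^(-2.5) = 0.0111

0.0111 Gyr


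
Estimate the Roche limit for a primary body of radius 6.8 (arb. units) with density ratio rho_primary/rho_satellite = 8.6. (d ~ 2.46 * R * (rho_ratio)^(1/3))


d_Roche = 2.46 * 6.8 * 8.6^(1/3) = 34.2723

34.2723


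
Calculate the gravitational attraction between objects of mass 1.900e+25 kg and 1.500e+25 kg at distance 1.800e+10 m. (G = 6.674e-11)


F = G*m1*m2/r^2 = 6.674e-11 * 1.900e+25 * 1.500e+25 / (1.800e+10)^2 = 6.674e-11 * 2.850e+50 / 3.240e+20 = 5.871e+19

5.871e+19 N


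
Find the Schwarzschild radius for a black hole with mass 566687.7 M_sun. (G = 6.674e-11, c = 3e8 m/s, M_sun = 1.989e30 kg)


M = 566687.7 * 1.989e30 kg = 1.127141835e+36 kg. rs = 2GM/c^2 = 2 * 6.674e-11 * 1.127141835e+36 / (3e8)^2 = 1.672e+09

1.672e+09 m


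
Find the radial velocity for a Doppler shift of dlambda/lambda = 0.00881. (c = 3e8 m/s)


v = (dlambda/lambda) * c = 0.00881 * 3e8 = 2.643e+06

2.643e+06 m/s


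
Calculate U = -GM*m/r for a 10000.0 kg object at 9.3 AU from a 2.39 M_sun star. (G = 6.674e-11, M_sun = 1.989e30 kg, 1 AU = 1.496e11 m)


M = 2.39 * 1.989e30 kg = 4.75371e+30 kg; r = 9.3 AU * 1.496e11 m/AU = 1.39128e+12 m. U = -GM*m/r = -(6.674e-11 * 4.75371e+30 * 10000.0) / 1.39128e+12 = -2.280e+12

-2.280e+12 J


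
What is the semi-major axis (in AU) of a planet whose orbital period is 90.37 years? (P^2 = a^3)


a = P^(2/3) = 90.37^(2/3) = 20.138

20.138 AU


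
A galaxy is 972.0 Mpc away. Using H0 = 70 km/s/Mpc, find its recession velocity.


v = H0 * d = 70 * 972.0 = 68040.0

68040.0 km/s


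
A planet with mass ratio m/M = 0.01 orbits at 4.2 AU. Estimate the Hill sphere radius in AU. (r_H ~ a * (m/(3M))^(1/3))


r_H = a * (m/3M)^(1/3) = 4.2 * (0.01/3)^(1/3) = 0.6274

0.6274 AU
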